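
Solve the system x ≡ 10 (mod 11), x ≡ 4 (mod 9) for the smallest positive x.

76

x ≡ 4 (mod 9) gives x ∈ {4, 13, 22, 31, 40, 49, 58, 67, …}.
The first of these with x mod 11 = 10 is 76.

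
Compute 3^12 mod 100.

By repeated squaring mod 100: 3^1≡3, 3^2≡9, 3^4≡81, 3^8≡61.
Since 12 = 4 + 8 in binary, 3^12 ≡ 81·61 ≡ 41 (mod 100).

41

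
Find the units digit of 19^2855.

Powers of 9 mod 10 repeat with period 2: 9, 1.
2855 mod 2 = 1, so the last digit matches 9^1 = 9.

9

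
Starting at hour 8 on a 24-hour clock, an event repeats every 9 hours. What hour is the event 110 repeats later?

14

110·9 = 990.
Dividing 990 by 24 gives quotient 41 and remainder 6.
(8 + 6) mod 24 = 14.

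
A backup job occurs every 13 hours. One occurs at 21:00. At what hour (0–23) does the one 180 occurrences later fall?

9

180·13 = 2340.
Dividing 2340 by 24 gives quotient 97 and remainder 12.
(21 + 12) mod 24 = 9.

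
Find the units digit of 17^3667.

3

Last digits of 7^n: 7, 9, 3, 1 (period 4).
3667 mod 4 = 3, so the last digit matches 7^3 = 3.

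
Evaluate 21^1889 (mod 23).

Square-and-reduce mod 23: 21^1≡21, 21^2≡4, 21^4≡16, 21^8≡3, 21^16≡9, 21^32≡12, 21^64≡6, 21^128≡13, 21^256≡8, 21^512≡18, 21^1024≡2.
Since 1889 = 1 + 32 + 64 + 256 + 512 + 1024 in binary, 21^1889 ≡ 21·12·6·8·18·2 ≡ 20 (mod 23).

20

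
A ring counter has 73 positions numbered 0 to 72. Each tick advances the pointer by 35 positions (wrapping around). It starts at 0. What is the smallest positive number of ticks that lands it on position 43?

The inverse of 35 mod 73 is 48 (since 35·48 = 1680 ≡ 1).
So x ≡ 48·43 = 2064 ≡ 20 (mod 73).

20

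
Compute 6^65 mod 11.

10

By repeated squaring mod 11: 6^1≡6, 6^2≡3, 6^4≡9, 6^8≡4, 6^16≡5, 6^32≡3, 6^64≡9.
Since 65 = 1 + 64 in binary, 6^65 ≡ 6·9 ≡ 10 (mod 11).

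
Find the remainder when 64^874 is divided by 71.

Square-and-reduce mod 71: 64^1≡64, 64^2≡49, 64^4≡58, 64^8≡27, 64^16≡19, 64^32≡6, 64^64≡36, 64^128≡18, 64^256≡40, 64^512≡38.
Since 874 = 2 + 8 + 32 + 64 + 256 + 512 in binary, 64^874 ≡ 49·27·6·36·40·38 ≡ 10 (mod 71).

10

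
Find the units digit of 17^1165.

7

Last digits of 7^n: 7, 9, 3, 1 (period 4).
1165 leaves remainder 1 on division by 4, so 17^1165 ends in 7.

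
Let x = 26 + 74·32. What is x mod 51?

74·32 = 2368.
2368 = 46·51 + 22, so 2368 mod 51 = 22.
(26 + 22) mod 51 = 48.

48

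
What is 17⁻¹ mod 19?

19 = 1·17 + 2
17 = 8·2 + 1
2 = 2·1 + 0
Back-substituting gives 17·9 ≡ 1 (mod 19).

9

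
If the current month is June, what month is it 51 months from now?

51 − 4·12 = 3, so 51 ≡ 3 (mod 12).
June + 3 months → September.

September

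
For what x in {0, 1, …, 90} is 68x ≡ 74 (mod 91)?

68

The inverse of 68 mod 91 is 87 (since 68·87 = 5916 ≡ 1).
So x ≡ 87·74 = 6438 ≡ 68 (mod 91).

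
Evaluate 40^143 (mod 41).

By repeated squaring mod 41: 40^1≡40, 40^2≡1, 40^4≡1, 40^8≡1, 40^16≡1, 40^32≡1, 40^64≡1, 40^128≡1.
Since 143 = 1 + 2 + 4 + 8 + 128 in binary, 40^143 ≡ 40·1·1·1·1 ≡ 40 (mod 41).

40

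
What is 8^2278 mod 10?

Powers of 8 mod 10 repeat with period 4: 8, 4, 2, 6.
2278 mod 4 = 2, so the last digit matches 8^2 = 4.

4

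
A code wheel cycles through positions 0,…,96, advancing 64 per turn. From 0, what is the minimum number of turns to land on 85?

18

The inverse of 64 mod 97 is 47 (since 64·47 = 3008 ≡ 1).
Multiplying both sides by 47: x ≡ 47·85 = 3995 ≡ 18 (mod 97).
Check: 64·18 = 1152 = 11·97 + 85.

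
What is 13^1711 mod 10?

7

Last digits of 3^n: 3, 9, 7, 1 (period 4).
1711 leaves remainder 3 on division by 4, so 13^1711 ends in 7.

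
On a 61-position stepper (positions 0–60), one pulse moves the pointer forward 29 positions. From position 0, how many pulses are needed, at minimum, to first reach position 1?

40

61 = 2·29 + 3
29 = 9·3 + 2
3 = 1·2 + 1
2 = 2·1 + 0
Back-substituting gives 29·40 ≡ 1 (mod 61).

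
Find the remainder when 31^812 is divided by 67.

10

Successive squares of 31 mod 67: 31^1≡31, 31^2≡23, 31^4≡60, 31^8≡49, 31^16≡56, 31^32≡54, 31^64≡35, 31^128≡19, 31^256≡26, 31^512≡6.
Since 812 = 4 + 8 + 32 + 256 + 512 in binary, 31^812 ≡ 60·49·54·26·6 ≡ 10 (mod 67).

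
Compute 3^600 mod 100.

Successive squares of 3 mod 100: 3^1≡3, 3^2≡9, 3^4≡81, 3^8≡61, 3^16≡21, 3^32≡41, 3^64≡81, 3^128≡61, 3^256≡21, 3^512≡41.
600 = 8 + 16 + 64 + 512, so 3^600 ≡ 61·21·81·41 ≡ 1 (mod 100).

1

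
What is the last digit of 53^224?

Powers of 3 mod 10 repeat with period 4: 3, 9, 7, 1.
224 mod 4 = 0, so the last digit matches 3^4 = 1.

1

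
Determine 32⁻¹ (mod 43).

32·39 = 1248 = 29·43 + 1, so 32⁻¹ ≡ 39 (mod 43).

39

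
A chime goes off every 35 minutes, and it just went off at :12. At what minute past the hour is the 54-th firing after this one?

54·35 = 1890.
1890 − 31·60 = 30, so 1890 ≡ 30 (mod 60).
(12 + 30) mod 60 = 42.

42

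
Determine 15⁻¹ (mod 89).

6

15·6 = 90 = 1·89 + 1, so 15⁻¹ ≡ 6 (mod 89).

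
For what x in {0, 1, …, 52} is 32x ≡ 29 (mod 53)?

32⁻¹ ≡ 5 (mod 53) because 32·5 = 160 = 3·53 + 1.
Multiplying both sides by 5: x ≡ 5·29 = 145 ≡ 39 (mod 53).

39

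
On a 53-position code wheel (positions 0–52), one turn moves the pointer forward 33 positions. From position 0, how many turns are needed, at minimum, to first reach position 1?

45

53 = 1·33 + 20
33 = 1·20 + 13
20 = 1·13 + 7
13 = 1·7 + 6
7 = 1·6 + 1
6 = 6·1 + 0
Back-substituting gives 33·45 ≡ 1 (mod 53).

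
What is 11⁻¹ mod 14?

11·9 = 99 = 7·14 + 1, so 11⁻¹ ≡ 9 (mod 14).

9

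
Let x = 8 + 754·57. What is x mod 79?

754·57 = 42978.
42978 mod 79 = 2 (since 544·79 = 42976).
(8 + 2) mod 79 = 10.

10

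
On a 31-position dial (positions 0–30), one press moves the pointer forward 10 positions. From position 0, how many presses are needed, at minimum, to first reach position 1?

28

10·28 = 280 = 9·31 + 1, so 10⁻¹ ≡ 28 (mod 31).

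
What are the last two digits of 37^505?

Square-and-reduce mod 100: 37^1≡37, 37^2≡69, 37^4≡61, 37^8≡21, 37^16≡41, 37^32≡81, 37^64≡61, 37^128≡21, 37^256≡41.
Since 505 = 1 + 8 + 16 + 32 + 64 + 128 + 256 in binary, 37^505 ≡ 37·21·41·81·61·21·41 ≡ 57 (mod 100).

57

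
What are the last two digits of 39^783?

Successive squares of 39 mod 100: 39^1≡39, 39^2≡21, 39^4≡41, 39^8≡81, 39^16≡61, 39^32≡21, 39^64≡41, 39^128≡81, 39^256≡61, 39^512≡21.
Since 783 = 1 + 2 + 4 + 8 + 256 + 512 in binary, 39^783 ≡ 39·21·41·81·61·21 ≡ 19 (mod 100).

19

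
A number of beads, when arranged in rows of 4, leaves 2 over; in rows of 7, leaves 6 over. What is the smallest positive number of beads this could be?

6

x ≡ 2 (mod 4) gives x ∈ {2, 6}.
The first of these with x mod 7 = 6 is 6.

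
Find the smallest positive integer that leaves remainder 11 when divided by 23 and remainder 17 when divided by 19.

Since 19·17 ≡ 1 (mod 23), take x = 17 + 19·((11−17)·17 mod 23) = 17 + 19·13 = 264.
Check: 264 mod 23 = 11, 264 mod 19 = 17.

264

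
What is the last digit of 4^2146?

Last digits of 4^n: 4, 6 (period 2).
2146 leaves remainder 0 on division by 2, so 4^2146 ends in 6.

6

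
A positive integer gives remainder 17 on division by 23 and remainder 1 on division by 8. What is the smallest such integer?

17

x ≡ 1 (mod 8) gives x ∈ {1, 9, 17}.
The first of these with x mod 23 = 17 is 17.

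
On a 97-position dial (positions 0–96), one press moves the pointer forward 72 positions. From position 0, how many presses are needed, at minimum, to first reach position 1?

72·31 = 2232 = 23·97 + 1, so 72⁻¹ ≡ 31 (mod 97).

31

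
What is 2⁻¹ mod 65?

65 = 32·2 + 1
2 = 2·1 + 0
Back-substituting gives 2·33 ≡ 1 (mod 65).

33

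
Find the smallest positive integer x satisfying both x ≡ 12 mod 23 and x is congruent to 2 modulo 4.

58

x ≡ 2 (mod 4) gives x ∈ {2, 6, 10, 14, 18, 22, 26, 30, …}.
The first of these with x mod 23 = 12 is 58.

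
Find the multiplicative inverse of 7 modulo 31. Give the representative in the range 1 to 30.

7·9 = 63 = 2·31 + 1, so 7⁻¹ ≡ 9 (mod 31).

9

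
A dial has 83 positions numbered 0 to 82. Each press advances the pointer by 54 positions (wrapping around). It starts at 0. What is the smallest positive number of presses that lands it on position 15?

54⁻¹ ≡ 20 (mod 83) because 54·20 = 1080 = 13·83 + 1.
Multiplying both sides by 20: x ≡ 20·15 = 300 ≡ 51 (mod 83).
Check: 54·51 = 2754 = 33·83 + 15.

51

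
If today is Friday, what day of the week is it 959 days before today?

Dividing 959 by 7 gives quotient 137 and remainder 0.
Friday − 0 days → Friday.

Friday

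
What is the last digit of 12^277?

Powers of 2 mod 10 repeat with period 4: 2, 4, 8, 6.
277 mod 4 = 1, so the last digit matches 2^1 = 2.

2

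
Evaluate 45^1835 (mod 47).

Successive squares of 45 mod 47: 45^1≡45, 45^2≡4, 45^4≡16, 45^8≡21, 45^16≡18, 45^32≡42, 45^64≡25, 45^128≡14, 45^256≡8, 45^512≡17, 45^1024≡7.
1835 = 1 + 2 + 8 + 32 + 256 + 512 + 1024, so 45^1835 ≡ 45·4·21·42·8·17·7 ≡ 22 (mod 47).

22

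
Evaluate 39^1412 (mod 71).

45

By repeated squaring mod 71: 39^1≡39, 39^2≡30, 39^4≡48, 39^8≡32, 39^16≡30, 39^32≡48, 39^64≡32, 39^128≡30, 39^256≡48, 39^512≡32, 39^1024≡30.
Since 1412 = 4 + 128 + 256 + 1024 in binary, 39^1412 ≡ 48·30·48·30 ≡ 45 (mod 71).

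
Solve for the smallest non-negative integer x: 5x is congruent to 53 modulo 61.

The inverse of 5 mod 61 is 49 (since 5·49 = 245 ≡ 1).
So x ≡ 49·53 = 2597 ≡ 35 (mod 61).
Check: 5·35 = 175 = 2·61 + 53.

35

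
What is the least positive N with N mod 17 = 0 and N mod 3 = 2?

x ≡ 2 (mod 3) gives x ∈ {2, 5, 8, 11, 14, 17}.
The first of these with x mod 17 = 0 is 17.

17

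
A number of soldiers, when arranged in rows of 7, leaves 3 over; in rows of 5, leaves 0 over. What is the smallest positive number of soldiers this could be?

10

Since 5·3 ≡ 1 (mod 7), take x = 0 + 5·((3−0)·3 mod 7) = 0 + 5·2 = 10.
Check: 10 mod 7 = 3, 10 mod 5 = 0.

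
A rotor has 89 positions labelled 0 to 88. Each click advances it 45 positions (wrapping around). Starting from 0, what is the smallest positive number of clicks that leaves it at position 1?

89 = 1·45 + 44
45 = 1·44 + 1
44 = 44·1 + 0
Back-substituting gives 45·2 ≡ 1 (mod 89).

2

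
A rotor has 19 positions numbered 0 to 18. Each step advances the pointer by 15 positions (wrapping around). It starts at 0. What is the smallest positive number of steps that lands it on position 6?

15⁻¹ ≡ 14 (mod 19) because 15·14 = 210 = 11·19 + 1.
Multiplying both sides by 14: x ≡ 14·6 = 84 ≡ 8 (mod 19).

8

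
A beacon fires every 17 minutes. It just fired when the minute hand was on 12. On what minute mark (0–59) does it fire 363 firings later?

3

363·17 = 6171.
6171 = 102·60 + 51, so 6171 mod 60 = 51.
(12 + 51) mod 60 = 3.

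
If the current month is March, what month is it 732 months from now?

732 = 61·12 + 0, so 732 mod 12 = 0.
March + 0 months → March.

March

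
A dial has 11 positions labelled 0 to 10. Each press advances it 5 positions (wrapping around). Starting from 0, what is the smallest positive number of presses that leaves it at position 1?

9

11 = 2·5 + 1
5 = 5·1 + 0
Back-substituting gives 5·9 ≡ 1 (mod 11).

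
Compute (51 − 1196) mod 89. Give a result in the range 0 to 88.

12

1196 − 13·89 = 39, so 1196 ≡ 39 (mod 89).
(51 − 39) mod 89 = 12.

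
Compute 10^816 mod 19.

11

Successive squares of 10 mod 19: 10^1≡10, 10^2≡5, 10^4≡6, 10^8≡17, 10^16≡4, 10^32≡16, 10^64≡9, 10^128≡5, 10^256≡6, 10^512≡17.
Since 816 = 16 + 32 + 256 + 512 in binary, 10^816 ≡ 4·16·6·17 ≡ 11 (mod 19).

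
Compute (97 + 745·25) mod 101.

745·25 = 18625.
18625 = 184·101 + 41, so 18625 mod 101 = 41.
(97 + 41) mod 101 = 37.

37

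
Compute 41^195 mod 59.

By repeated squaring mod 59: 41^1≡41, 41^2≡29, 41^4≡15, 41^8≡48, 41^16≡3, 41^32≡9, 41^64≡22, 41^128≡12.
195 = 1 + 2 + 64 + 128, so 41^195 ≡ 41·29·22·12 ≡ 16 (mod 59).

16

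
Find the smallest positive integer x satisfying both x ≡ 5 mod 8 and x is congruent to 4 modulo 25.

29

Since 25·1 ≡ 1 (mod 8), take x = 4 + 25·((5−4)·1 mod 8) = 4 + 25·1 = 29.
Check: 29 mod 8 = 5, 29 mod 25 = 4.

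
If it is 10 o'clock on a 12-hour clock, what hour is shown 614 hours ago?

614 − 51·12 = 2, so 614 ≡ 2 (mod 12).
10 − 2 → 8 on a 12-hour dial.

8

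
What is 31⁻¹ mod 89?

23

31·23 = 713 = 8·89 + 1, so 31⁻¹ ≡ 23 (mod 89).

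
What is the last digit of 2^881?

2

Last digits of 2^n: 2, 4, 8, 6 (period 4).
881 mod 4 = 1, so the last digit matches 2^1 = 2.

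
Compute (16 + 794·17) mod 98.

794·17 = 13498.
13498 = 137·98 + 72, so 13498 mod 98 = 72.
(16 + 72) mod 98 = 88.

88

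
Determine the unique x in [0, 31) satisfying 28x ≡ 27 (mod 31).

22

28⁻¹ ≡ 10 (mod 31) because 28·10 = 280 = 9·31 + 1.
So x ≡ 10·27 = 270 ≡ 22 (mod 31).
Check: 28·22 = 616 = 19·31 + 27.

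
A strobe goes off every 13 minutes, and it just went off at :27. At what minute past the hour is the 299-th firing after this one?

14

299·13 = 3887.
3887 = 64·60 + 47, so 3887 mod 60 = 47.
(27 + 47) mod 60 = 14.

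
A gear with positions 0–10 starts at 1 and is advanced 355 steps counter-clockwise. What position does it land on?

Dividing 355 by 11 gives quotient 32 and remainder 3.
(1 − 3) mod 11 = 9.

9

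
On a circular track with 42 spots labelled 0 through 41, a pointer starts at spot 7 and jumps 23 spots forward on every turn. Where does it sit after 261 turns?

4

261·23 = 6003.
6003 mod 42 = 39 (since 142·42 = 5964).
(7 + 39) mod 42 = 4.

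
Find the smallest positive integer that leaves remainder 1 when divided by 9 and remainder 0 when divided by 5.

10

Since 5·2 ≡ 1 (mod 9), take x = 0 + 5·((1−0)·2 mod 9) = 0 + 5·2 = 10.
Check: 10 mod 9 = 1, 10 mod 5 = 0.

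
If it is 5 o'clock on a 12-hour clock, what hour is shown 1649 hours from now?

Dividing 1649 by 12 gives quotient 137 and remainder 5.
5 + 5 → 10 on a 12-hour dial.

10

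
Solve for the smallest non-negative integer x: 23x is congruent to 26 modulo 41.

The inverse of 23 mod 41 is 25 (since 23·25 = 575 ≡ 1).
Multiplying both sides by 25: x ≡ 25·26 = 650 ≡ 35 (mod 41).
Check: 23·35 = 805 = 19·41 + 26.

35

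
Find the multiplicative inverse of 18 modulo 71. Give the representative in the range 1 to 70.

4

18·4 = 72 = 1·71 + 1, so 18⁻¹ ≡ 4 (mod 71).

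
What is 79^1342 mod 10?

1

Last digits of 9^n: 9, 1 (period 2).
1342 mod 2 = 0, so the last digit matches 9^2 = 1.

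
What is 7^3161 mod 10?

Last digits of 7^n: 7, 9, 3, 1 (period 4).
3161 leaves remainder 1 on division by 4, so 7^3161 ends in 7.

7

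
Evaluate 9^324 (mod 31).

4

By repeated squaring mod 31: 9^1≡9, 9^2≡19, 9^4≡20, 9^8≡28, 9^16≡9, 9^32≡19, 9^64≡20, 9^128≡28, 9^256≡9.
324 = 4 + 64 + 256, so 9^324 ≡ 20·20·9 ≡ 4 (mod 31).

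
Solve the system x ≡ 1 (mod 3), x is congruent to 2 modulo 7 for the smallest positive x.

x ≡ 1 (mod 3) gives x ∈ {1, 4, 7, 10, 13, 16}.
The first of these with x mod 7 = 2 is 16.

16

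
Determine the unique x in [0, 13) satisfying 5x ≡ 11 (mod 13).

10

The inverse of 5 mod 13 is 8 (since 5·8 = 40 ≡ 1).
So x ≡ 8·11 = 88 ≡ 10 (mod 13).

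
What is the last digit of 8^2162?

Last digits of 8^n: 8, 4, 2, 6 (period 4).
2162 leaves remainder 2 on division by 4, so 8^2162 ends in 4.

4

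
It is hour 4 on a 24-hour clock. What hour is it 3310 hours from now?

3310 − 137·24 = 22, so 3310 ≡ 22 (mod 24).
(4 + 22) mod 24 = 2.

2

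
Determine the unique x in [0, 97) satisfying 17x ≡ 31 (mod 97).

76

17⁻¹ ≡ 40 (mod 97) because 17·40 = 680 = 7·97 + 1.
Multiplying both sides by 40: x ≡ 40·31 = 1240 ≡ 76 (mod 97).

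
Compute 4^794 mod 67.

16

Successive squares of 4 mod 67: 4^1≡4, 4^2≡16, 4^4≡55, 4^8≡10, 4^16≡33, 4^32≡17, 4^64≡21, 4^128≡39, 4^256≡47, 4^512≡65.
794 = 2 + 8 + 16 + 256 + 512, so 4^794 ≡ 16·10·33·47·65 ≡ 16 (mod 67).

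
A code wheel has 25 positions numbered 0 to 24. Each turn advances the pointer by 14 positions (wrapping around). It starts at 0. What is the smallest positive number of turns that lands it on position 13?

14⁻¹ ≡ 9 (mod 25) because 14·9 = 126 = 5·25 + 1.
Multiplying both sides by 9: x ≡ 9·13 = 117 ≡ 17 (mod 25).

17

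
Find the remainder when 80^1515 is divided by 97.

By repeated squaring mod 97: 80^1≡80, 80^2≡95, 80^4≡4, 80^8≡16, 80^16≡62, 80^32≡61, 80^64≡35, 80^128≡61, 80^256≡35, 80^512≡61, 80^1024≡35.
Since 1515 = 1 + 2 + 8 + 32 + 64 + 128 + 256 + 1024 in binary, 80^1515 ≡ 80·95·16·61·35·61·35·35 ≡ 28 (mod 97).

28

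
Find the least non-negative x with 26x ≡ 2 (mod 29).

9

26⁻¹ ≡ 19 (mod 29) because 26·19 = 494 = 17·29 + 1.
Multiplying both sides by 19: x ≡ 19·2 = 38 ≡ 9 (mod 29).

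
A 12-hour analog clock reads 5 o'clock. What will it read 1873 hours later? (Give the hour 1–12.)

6

Dividing 1873 by 12 gives quotient 156 and remainder 1.
5 + 1 → 6 on a 12-hour dial.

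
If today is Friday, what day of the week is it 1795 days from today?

Monday

Dividing 1795 by 7 gives quotient 256 and remainder 3.
Friday + 3 days → Monday.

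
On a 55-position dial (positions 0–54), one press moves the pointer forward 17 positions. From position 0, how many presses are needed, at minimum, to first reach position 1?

55 = 3·17 + 4
17 = 4·4 + 1
4 = 4·1 + 0
Back-substituting gives 17·13 ≡ 1 (mod 55).

13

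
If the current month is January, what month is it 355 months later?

355 mod 12 = 7 (since 29·12 = 348).
January + 7 months → August.

August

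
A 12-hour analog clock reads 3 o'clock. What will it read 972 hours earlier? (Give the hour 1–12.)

3

Dividing 972 by 12 gives quotient 81 and remainder 0.
3 − 0 → 3 on a 12-hour dial.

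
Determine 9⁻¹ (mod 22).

22 = 2·9 + 4
9 = 2·4 + 1
4 = 4·1 + 0
Back-substituting gives 9·5 ≡ 1 (mod 22).

5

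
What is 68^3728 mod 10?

6

Powers of 8 mod 10 repeat with period 4: 8, 4, 2, 6.
3728 mod 4 = 0, so the last digit matches 8^4 = 6.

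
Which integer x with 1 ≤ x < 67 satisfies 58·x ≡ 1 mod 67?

52

58·52 = 3016 = 45·67 + 1, so 58⁻¹ ≡ 52 (mod 67).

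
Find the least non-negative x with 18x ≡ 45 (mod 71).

38

The inverse of 18 mod 71 is 4 (since 18·4 = 72 ≡ 1).
Multiplying both sides by 4: x ≡ 4·45 = 180 ≡ 38 (mod 71).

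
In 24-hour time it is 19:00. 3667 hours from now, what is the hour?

3667 = 152·24 + 19, so 3667 mod 24 = 19.
(19 + 19) mod 24 = 14.

14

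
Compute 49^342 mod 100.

Successive squares of 49 mod 100: 49^1≡49, 49^2≡1, 49^4≡1, 49^8≡1, 49^16≡1, 49^32≡1, 49^64≡1, 49^128≡1, 49^256≡1.
342 = 2 + 4 + 16 + 64 + 256, so 49^342 ≡ 1·1·1·1·1 ≡ 1 (mod 100).

1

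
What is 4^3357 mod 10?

Last digits of 4^n: 4, 6 (period 2).
3357 mod 2 = 1, so the last digit matches 4^1 = 4.

4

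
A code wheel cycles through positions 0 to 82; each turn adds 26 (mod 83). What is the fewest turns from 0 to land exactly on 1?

16

26·16 = 416 = 5·83 + 1, so 26⁻¹ ≡ 16 (mod 83).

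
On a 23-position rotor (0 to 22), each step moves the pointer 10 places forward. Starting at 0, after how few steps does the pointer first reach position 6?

10⁻¹ ≡ 7 (mod 23) because 10·7 = 70 = 3·23 + 1.
Multiplying both sides by 7: x ≡ 7·6 = 42 ≡ 19 (mod 23).

19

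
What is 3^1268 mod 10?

Powers of 3 mod 10 repeat with period 4: 3, 9, 7, 1.
1268 leaves remainder 0 on division by 4, so 3^1268 ends in 1.

1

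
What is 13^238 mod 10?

9

The units digit of 13^n cycles with period 4: 3, 9, 7, 1, …
238 mod 4 = 2, so the last digit matches 3^2 = 9.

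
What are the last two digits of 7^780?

By repeated squaring mod 100: 7^1≡7, 7^2≡49, 7^4≡1, 7^8≡1, 7^16≡1, 7^32≡1, 7^64≡1, 7^128≡1, 7^256≡1, 7^512≡1.
780 = 4 + 8 + 256 + 512, so 7^780 ≡ 1·1·1·1 ≡ 1 (mod 100).

01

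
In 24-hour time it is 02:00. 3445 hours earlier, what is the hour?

13

Dividing 3445 by 24 gives quotient 143 and remainder 13.
(2 − 13) mod 24 = 13.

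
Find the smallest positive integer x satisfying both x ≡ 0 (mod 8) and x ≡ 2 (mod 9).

56

Since 9·1 ≡ 1 (mod 8), take x = 2 + 9·((0−2)·1 mod 8) = 2 + 9·6 = 56.
Check: 56 mod 8 = 0, 56 mod 9 = 2.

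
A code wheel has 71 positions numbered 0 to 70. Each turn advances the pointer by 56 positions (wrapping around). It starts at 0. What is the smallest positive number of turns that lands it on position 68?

The inverse of 56 mod 71 is 52 (since 56·52 = 2912 ≡ 1).
Multiplying both sides by 52: x ≡ 52·68 = 3536 ≡ 57 (mod 71).

57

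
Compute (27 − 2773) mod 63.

2773 mod 63 = 1 (since 44·63 = 2772).
(27 − 1) mod 63 = 26.

26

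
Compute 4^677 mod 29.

By repeated squaring mod 29: 4^1≡4, 4^2≡16, 4^4≡24, 4^8≡25, 4^16≡16, 4^32≡24, 4^64≡25, 4^128≡16, 4^256≡24, 4^512≡25.
Since 677 = 1 + 4 + 32 + 128 + 512 in binary, 4^677 ≡ 4·24·24·16·25 ≡ 9 (mod 29).

9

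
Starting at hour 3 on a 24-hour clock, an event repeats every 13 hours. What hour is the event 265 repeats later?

16

265·13 = 3445.
3445 mod 24 = 13 (since 143·24 = 3432).
(3 + 13) mod 24 = 16.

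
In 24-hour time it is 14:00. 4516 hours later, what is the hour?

18

4516 − 188·24 = 4, so 4516 ≡ 4 (mod 24).
(14 + 4) mod 24 = 18.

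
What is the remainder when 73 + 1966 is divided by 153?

50

Dividing 1966 by 153 gives quotient 12 and remainder 130.
(73 + 130) mod 153 = 50.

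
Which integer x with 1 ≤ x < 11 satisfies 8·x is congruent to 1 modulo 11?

11 = 1·8 + 3
8 = 2·3 + 2
3 = 1·2 + 1
2 = 2·1 + 0
Back-substituting gives 8·7 ≡ 1 (mod 11).

7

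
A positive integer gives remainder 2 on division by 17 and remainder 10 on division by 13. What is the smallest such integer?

36

Since 13·4 ≡ 1 (mod 17), take x = 10 + 13·((2−10)·4 mod 17) = 10 + 13·2 = 36.
Check: 36 mod 17 = 2, 36 mod 13 = 10.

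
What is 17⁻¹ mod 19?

19 = 1·17 + 2
17 = 8·2 + 1
2 = 2·1 + 0
Back-substituting gives 17·9 ≡ 1 (mod 19).

9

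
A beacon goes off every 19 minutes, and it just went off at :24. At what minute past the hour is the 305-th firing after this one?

59

305·19 = 5795.
5795 mod 60 = 35 (since 96·60 = 5760).
(24 + 35) mod 60 = 59.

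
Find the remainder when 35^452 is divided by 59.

By repeated squaring mod 59: 35^1≡35, 35^2≡45, 35^4≡19, 35^8≡7, 35^16≡49, 35^32≡41, 35^64≡29, 35^128≡15, 35^256≡48.
452 = 4 + 64 + 128 + 256, so 35^452 ≡ 19·29·15·48 ≡ 4 (mod 59).

4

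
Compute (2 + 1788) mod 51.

5

1788 = 35·51 + 3, so 1788 mod 51 = 3.
(2 + 3) mod 51 = 5.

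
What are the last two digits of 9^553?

Successive squares of 9 mod 100: 9^1≡9, 9^2≡81, 9^4≡61, 9^8≡21, 9^16≡41, 9^32≡81, 9^64≡61, 9^128≡21, 9^256≡41, 9^512≡81.
Since 553 = 1 + 8 + 32 + 512 in binary, 9^553 ≡ 9·21·81·81 ≡ 29 (mod 100).

29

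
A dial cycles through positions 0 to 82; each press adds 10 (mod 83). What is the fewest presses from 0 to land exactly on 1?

83 = 8·10 + 3
10 = 3·3 + 1
3 = 3·1 + 0
Back-substituting gives 10·25 ≡ 1 (mod 83).

25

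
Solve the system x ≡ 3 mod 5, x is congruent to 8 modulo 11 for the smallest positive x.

8

x ≡ 3 (mod 5) gives x ∈ {3, 8}.
The first of these with x mod 11 = 8 is 8.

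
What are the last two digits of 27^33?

67

By repeated squaring mod 100: 27^1≡27, 27^2≡29, 27^4≡41, 27^8≡81, 27^16≡61, 27^32≡21.
33 = 1 + 32, so 27^33 ≡ 27·21 ≡ 67 (mod 100).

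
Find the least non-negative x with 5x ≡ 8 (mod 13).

The inverse of 5 mod 13 is 8 (since 5·8 = 40 ≡ 1).
So x ≡ 8·8 = 64 ≡ 12 (mod 13).

12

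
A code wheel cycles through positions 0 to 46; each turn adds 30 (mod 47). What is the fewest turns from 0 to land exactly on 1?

30·11 = 330 = 7·47 + 1, so 30⁻¹ ≡ 11 (mod 47).

11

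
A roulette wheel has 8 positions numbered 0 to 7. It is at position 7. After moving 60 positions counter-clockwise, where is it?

3

Dividing 60 by 8 gives quotient 7 and remainder 4.
(7 − 4) mod 8 = 3.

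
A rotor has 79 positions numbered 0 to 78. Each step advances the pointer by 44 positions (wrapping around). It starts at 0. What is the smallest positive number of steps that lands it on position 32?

44⁻¹ ≡ 9 (mod 79) because 44·9 = 396 = 5·79 + 1.
So x ≡ 9·32 = 288 ≡ 51 (mod 79).
Check: 44·51 = 2244 = 28·79 + 32.

51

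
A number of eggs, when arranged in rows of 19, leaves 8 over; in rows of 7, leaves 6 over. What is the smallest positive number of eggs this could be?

x ≡ 6 (mod 7) gives x ∈ {6, 13, 20, 27}.
The first of these with x mod 19 = 8 is 27.

27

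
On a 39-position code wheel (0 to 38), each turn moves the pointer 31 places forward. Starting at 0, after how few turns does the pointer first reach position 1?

34

31⁻¹ ≡ 34 (mod 39) because 31·34 = 1054 = 27·39 + 1.
Multiplying both sides by 34: x ≡ 34·1 = 34 ≡ 34 (mod 39).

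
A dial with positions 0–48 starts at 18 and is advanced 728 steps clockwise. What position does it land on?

11

Dividing 728 by 49 gives quotient 14 and remainder 42.
(18 + 42) mod 49 = 11.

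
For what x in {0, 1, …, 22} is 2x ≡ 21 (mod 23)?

22

The inverse of 2 mod 23 is 12 (since 2·12 = 24 ≡ 1).
So x ≡ 12·21 = 252 ≡ 22 (mod 23).
Check: 2·22 = 44 = 1·23 + 21.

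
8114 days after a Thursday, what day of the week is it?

Friday

Dividing 8114 by 7 gives quotient 1159 and remainder 1.
Thursday + 1 day → Friday.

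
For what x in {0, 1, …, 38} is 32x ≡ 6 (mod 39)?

32⁻¹ ≡ 11 (mod 39) because 32·11 = 352 = 9·39 + 1.
So x ≡ 11·6 = 66 ≡ 27 (mod 39).

27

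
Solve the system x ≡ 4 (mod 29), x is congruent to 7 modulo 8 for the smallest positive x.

Since 8·11 ≡ 1 (mod 29), take x = 7 + 8·((4−7)·11 mod 29) = 7 + 8·25 = 207.
Check: 207 mod 29 = 4, 207 mod 8 = 7.

207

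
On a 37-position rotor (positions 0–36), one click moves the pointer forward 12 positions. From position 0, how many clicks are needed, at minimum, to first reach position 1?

12·34 = 408 = 11·37 + 1, so 12⁻¹ ≡ 34 (mod 37).

34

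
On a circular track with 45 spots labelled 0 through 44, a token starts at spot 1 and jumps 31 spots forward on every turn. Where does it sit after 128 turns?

128·31 = 3968.
3968 mod 45 = 8 (since 88·45 = 3960).
(1 + 8) mod 45 = 9.

9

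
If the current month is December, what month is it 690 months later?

June

Dividing 690 by 12 gives quotient 57 and remainder 6.
December + 6 months → June.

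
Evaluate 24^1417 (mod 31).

By repeated squaring mod 31: 24^1≡24, 24^2≡18, 24^4≡14, 24^8≡10, 24^16≡7, 24^32≡18, 24^64≡14, 24^128≡10, 24^256≡7, 24^512≡18, 24^1024≡14.
1417 = 1 + 8 + 128 + 256 + 1024, so 24^1417 ≡ 24·10·10·7·14 ≡ 3 (mod 31).

3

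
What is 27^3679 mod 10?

Last digits of 7^n: 7, 9, 3, 1 (period 4).
3679 mod 4 = 3, so the last digit matches 7^3 = 3.

3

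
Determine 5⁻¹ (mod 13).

8

13 = 2·5 + 3
5 = 1·3 + 2
3 = 1·2 + 1
2 = 2·1 + 0
Back-substituting gives 5·8 ≡ 1 (mod 13).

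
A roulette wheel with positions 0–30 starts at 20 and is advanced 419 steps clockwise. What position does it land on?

5

419 = 13·31 + 16, so 419 mod 31 = 16.
(20 + 16) mod 31 = 5.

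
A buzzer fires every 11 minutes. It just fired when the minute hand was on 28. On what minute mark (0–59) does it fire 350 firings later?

38

350·11 = 3850.
3850 mod 60 = 10 (since 64·60 = 3840).
(28 + 10) mod 60 = 38.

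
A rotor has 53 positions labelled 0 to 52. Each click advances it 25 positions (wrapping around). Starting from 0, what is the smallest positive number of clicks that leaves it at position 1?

17

25·17 = 425 = 8·53 + 1, so 25⁻¹ ≡ 17 (mod 53).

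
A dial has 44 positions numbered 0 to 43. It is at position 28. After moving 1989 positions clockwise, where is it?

1989 − 45·44 = 9, so 1989 ≡ 9 (mod 44).
(28 + 9) mod 44 = 37.

37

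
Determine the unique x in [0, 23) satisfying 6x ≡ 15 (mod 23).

The inverse of 6 mod 23 is 4 (since 6·4 = 24 ≡ 1).
So x ≡ 4·15 = 60 ≡ 14 (mod 23).

14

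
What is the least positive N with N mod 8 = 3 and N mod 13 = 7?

59

x ≡ 3 (mod 8) gives x ∈ {3, 11, 19, 27, 35, 43, 51, 59}.
The first of these with x mod 13 = 7 is 59.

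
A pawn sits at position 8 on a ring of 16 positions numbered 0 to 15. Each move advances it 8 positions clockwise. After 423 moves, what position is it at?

0

423·8 = 3384.
Dividing 3384 by 16 gives quotient 211 and remainder 8.
(8 + 8) mod 16 = 0.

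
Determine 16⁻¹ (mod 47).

16·3 = 48 = 1·47 + 1, so 16⁻¹ ≡ 3 (mod 47).

3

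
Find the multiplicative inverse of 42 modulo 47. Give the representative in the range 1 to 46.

28

42·28 = 1176 = 25·47 + 1, so 42⁻¹ ≡ 28 (mod 47).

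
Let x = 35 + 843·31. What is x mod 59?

31

843·31 = 26133.
Dividing 26133 by 59 gives quotient 442 and remainder 55.
(35 + 55) mod 59 = 31.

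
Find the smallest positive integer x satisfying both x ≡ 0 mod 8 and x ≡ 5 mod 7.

Since 7·7 ≡ 1 (mod 8), take x = 5 + 7·((0−5)·7 mod 8) = 5 + 7·5 = 40.
Check: 40 mod 8 = 0, 40 mod 7 = 5.

40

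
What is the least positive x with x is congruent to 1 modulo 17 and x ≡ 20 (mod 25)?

120

x ≡ 1 (mod 17) gives x ∈ {1, 18, 35, 52, 69, 86, 103, 120}.
The first of these with x mod 25 = 20 is 120.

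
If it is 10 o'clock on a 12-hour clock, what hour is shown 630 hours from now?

4

630 − 52·12 = 6, so 630 ≡ 6 (mod 12).
10 + 6 → 4 on a 12-hour dial.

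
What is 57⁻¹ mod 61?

61 = 1·57 + 4
57 = 14·4 + 1
4 = 4·1 + 0
Back-substituting gives 57·15 ≡ 1 (mod 61).

15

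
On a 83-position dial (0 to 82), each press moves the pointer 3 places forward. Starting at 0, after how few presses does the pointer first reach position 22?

35

The inverse of 3 mod 83 is 28 (since 3·28 = 84 ≡ 1).
So x ≡ 28·22 = 616 ≡ 35 (mod 83).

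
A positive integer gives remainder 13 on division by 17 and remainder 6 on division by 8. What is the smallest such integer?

30

Since 8·15 ≡ 1 (mod 17), take x = 6 + 8·((13−6)·15 mod 17) = 6 + 8·3 = 30.
Check: 30 mod 17 = 13, 30 mod 8 = 6.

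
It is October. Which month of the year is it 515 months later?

515 − 42·12 = 11, so 515 ≡ 11 (mod 12).
October + 11 months → September.

September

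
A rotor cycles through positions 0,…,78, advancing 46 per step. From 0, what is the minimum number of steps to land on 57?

The inverse of 46 mod 79 is 67 (since 46·67 = 3082 ≡ 1).
So x ≡ 67·57 = 3819 ≡ 27 (mod 79).

27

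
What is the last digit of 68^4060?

Powers of 8 mod 10 repeat with period 4: 8, 4, 2, 6.
4060 leaves remainder 0 on division by 4, so 68^4060 ends in 6.

6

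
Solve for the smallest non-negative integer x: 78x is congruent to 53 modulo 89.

68

The inverse of 78 mod 89 is 8 (since 78·8 = 624 ≡ 1).
So x ≡ 8·53 = 424 ≡ 68 (mod 89).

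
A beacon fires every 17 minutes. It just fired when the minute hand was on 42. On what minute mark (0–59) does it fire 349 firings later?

349·17 = 5933.
Dividing 5933 by 60 gives quotient 98 and remainder 53.
(42 + 53) mod 60 = 35.

35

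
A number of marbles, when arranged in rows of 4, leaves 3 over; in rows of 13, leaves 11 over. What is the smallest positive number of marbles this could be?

x ≡ 3 (mod 4) gives x ∈ {3, 7, 11}.
The first of these with x mod 13 = 11 is 11.

11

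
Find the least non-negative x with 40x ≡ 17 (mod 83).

The inverse of 40 mod 83 is 27 (since 40·27 = 1080 ≡ 1).
Multiplying both sides by 27: x ≡ 27·17 = 459 ≡ 44 (mod 83).

44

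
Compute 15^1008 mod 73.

Successive squares of 15 mod 73: 15^1≡15, 15^2≡6, 15^4≡36, 15^8≡55, 15^16≡32, 15^32≡2, 15^64≡4, 15^128≡16, 15^256≡37, 15^512≡55.
Since 1008 = 16 + 32 + 64 + 128 + 256 + 512 in binary, 15^1008 ≡ 32·2·4·16·37·55 ≡ 1 (mod 73).

1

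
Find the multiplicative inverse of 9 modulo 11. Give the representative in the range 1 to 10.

11 = 1·9 + 2
9 = 4·2 + 1
2 = 2·1 + 0
Back-substituting gives 9·5 ≡ 1 (mod 11).

5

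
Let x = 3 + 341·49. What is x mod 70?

341·49 = 16709.
Dividing 16709 by 70 gives quotient 238 and remainder 49.
(3 + 49) mod 70 = 52.

52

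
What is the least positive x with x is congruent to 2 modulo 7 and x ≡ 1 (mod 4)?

9

Since 4·2 ≡ 1 (mod 7), take x = 1 + 4·((2−1)·2 mod 7) = 1 + 4·2 = 9.
Check: 9 mod 7 = 2, 9 mod 4 = 1.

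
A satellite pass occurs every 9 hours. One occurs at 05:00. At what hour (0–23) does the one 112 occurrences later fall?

5

112·9 = 1008.
Dividing 1008 by 24 gives quotient 42 and remainder 0.
(5 + 0) mod 24 = 5.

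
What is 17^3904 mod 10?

1

Last digits of 7^n: 7, 9, 3, 1 (period 4).
3904 mod 4 = 0, so the last digit matches 7^4 = 1.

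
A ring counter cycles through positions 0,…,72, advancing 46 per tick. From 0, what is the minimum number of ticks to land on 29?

53

46⁻¹ ≡ 27 (mod 73) because 46·27 = 1242 = 17·73 + 1.
Multiplying both sides by 27: x ≡ 27·29 = 783 ≡ 53 (mod 73).
Check: 46·53 = 2438 = 33·73 + 29.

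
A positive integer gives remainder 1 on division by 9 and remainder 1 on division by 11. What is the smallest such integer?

x ≡ 1 (mod 9) gives x ∈ {1}.
The first of these with x mod 11 = 1 is 1.

1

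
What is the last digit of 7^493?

Powers of 7 mod 10 repeat with period 4: 7, 9, 3, 1.
493 mod 4 = 1, so the last digit matches 7^1 = 7.

7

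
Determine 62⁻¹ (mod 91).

62·69 = 4278 = 47·91 + 1, so 62⁻¹ ≡ 69 (mod 91).

69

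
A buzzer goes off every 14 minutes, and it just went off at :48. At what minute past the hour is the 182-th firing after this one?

182·14 = 2548.
2548 − 42·60 = 28, so 2548 ≡ 28 (mod 60).
(48 + 28) mod 60 = 16.

16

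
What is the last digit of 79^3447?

Powers of 9 mod 10 repeat with period 2: 9, 1.
3447 mod 2 = 1, so the last digit matches 9^1 = 9.

9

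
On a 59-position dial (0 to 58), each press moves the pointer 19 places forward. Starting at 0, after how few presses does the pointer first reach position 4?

53

19⁻¹ ≡ 28 (mod 59) because 19·28 = 532 = 9·59 + 1.
So x ≡ 28·4 = 112 ≡ 53 (mod 59).
Check: 19·53 = 1007 = 17·59 + 4.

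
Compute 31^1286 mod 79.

51

Successive squares of 31 mod 79: 31^1≡31, 31^2≡13, 31^4≡11, 31^8≡42, 31^16≡26, 31^32≡44, 31^64≡40, 31^128≡20, 31^256≡5, 31^512≡25, 31^1024≡72.
Since 1286 = 2 + 4 + 256 + 1024 in binary, 31^1286 ≡ 13·11·5·72 ≡ 51 (mod 79).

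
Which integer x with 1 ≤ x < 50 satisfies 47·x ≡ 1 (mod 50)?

33

50 = 1·47 + 3
47 = 15·3 + 2
3 = 1·2 + 1
2 = 2·1 + 0
Back-substituting gives 47·33 ≡ 1 (mod 50).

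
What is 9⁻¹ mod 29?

13

9·13 = 117 = 4·29 + 1, so 9⁻¹ ≡ 13 (mod 29).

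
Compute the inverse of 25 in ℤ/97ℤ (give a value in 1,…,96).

25·66 = 1650 = 17·97 + 1, so 25⁻¹ ≡ 66 (mod 97).

66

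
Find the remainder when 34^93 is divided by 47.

34

By repeated squaring mod 47: 34^1≡34, 34^2≡28, 34^4≡32, 34^8≡37, 34^16≡6, 34^32≡36, 34^64≡27.
93 = 1 + 4 + 8 + 16 + 64, so 34^93 ≡ 34·32·37·6·27 ≡ 34 (mod 47).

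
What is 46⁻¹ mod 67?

46·51 = 2346 = 35·67 + 1, so 46⁻¹ ≡ 51 (mod 67).

51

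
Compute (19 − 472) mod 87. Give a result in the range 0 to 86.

69

Dividing 472 by 87 gives quotient 5 and remainder 37.
(19 − 37) mod 87 = 69.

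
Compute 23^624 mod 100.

41

Square-and-reduce mod 100: 23^1≡23, 23^2≡29, 23^4≡41, 23^8≡81, 23^16≡61, 23^32≡21, 23^64≡41, 23^128≡81, 23^256≡61, 23^512≡21.
Since 624 = 16 + 32 + 64 + 512 in binary, 23^624 ≡ 61·21·41·21 ≡ 41 (mod 100).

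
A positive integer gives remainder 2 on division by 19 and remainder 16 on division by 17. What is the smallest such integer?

135

x ≡ 16 (mod 17) gives x ∈ {16, 33, 50, 67, 84, 101, 118, 135}.
The first of these with x mod 19 = 2 is 135.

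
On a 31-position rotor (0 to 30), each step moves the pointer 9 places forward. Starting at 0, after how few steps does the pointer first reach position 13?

The inverse of 9 mod 31 is 7 (since 9·7 = 63 ≡ 1).
So x ≡ 7·13 = 91 ≡ 29 (mod 31).

29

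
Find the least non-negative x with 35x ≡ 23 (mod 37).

7

35⁻¹ ≡ 18 (mod 37) because 35·18 = 630 = 17·37 + 1.
So x ≡ 18·23 = 414 ≡ 7 (mod 37).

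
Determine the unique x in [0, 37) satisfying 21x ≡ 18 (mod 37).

The inverse of 21 mod 37 is 30 (since 21·30 = 630 ≡ 1).
Multiplying both sides by 30: x ≡ 30·18 = 540 ≡ 22 (mod 37).
Check: 21·22 = 462 = 12·37 + 18.

22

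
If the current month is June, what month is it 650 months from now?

Dividing 650 by 12 gives quotient 54 and remainder 2.
June + 2 months → August.

August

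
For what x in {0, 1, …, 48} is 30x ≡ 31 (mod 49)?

The inverse of 30 mod 49 is 18 (since 30·18 = 540 ≡ 1).
So x ≡ 18·31 = 558 ≡ 19 (mod 49).
Check: 30·19 = 570 = 11·49 + 31.

19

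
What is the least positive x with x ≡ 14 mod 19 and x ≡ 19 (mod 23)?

x ≡ 14 (mod 19) gives x ∈ {14, 33, 52, 71, 90, 109, 128, 147, …}.
The first of these with x mod 23 = 19 is 318.

318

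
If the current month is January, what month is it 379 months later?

August

379 mod 12 = 7 (since 31·12 = 372).
January + 7 months → August.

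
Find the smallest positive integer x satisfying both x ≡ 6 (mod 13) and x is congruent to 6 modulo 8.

6

Since 8·5 ≡ 1 (mod 13), take x = 6 + 8·((6−6)·5 mod 13) = 6 + 8·0 = 6.
Check: 6 mod 13 = 6, 6 mod 8 = 6.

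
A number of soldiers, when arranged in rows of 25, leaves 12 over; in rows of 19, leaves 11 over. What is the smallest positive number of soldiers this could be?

Since 19·4 ≡ 1 (mod 25), take x = 11 + 19·((12−11)·4 mod 25) = 11 + 19·4 = 87.
Check: 87 mod 25 = 12, 87 mod 19 = 11.

87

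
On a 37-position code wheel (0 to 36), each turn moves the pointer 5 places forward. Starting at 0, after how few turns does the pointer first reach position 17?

The inverse of 5 mod 37 is 15 (since 5·15 = 75 ≡ 1).
So x ≡ 15·17 = 255 ≡ 33 (mod 37).
Check: 5·33 = 165 = 4·37 + 17.

33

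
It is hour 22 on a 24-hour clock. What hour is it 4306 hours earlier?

12

4306 − 179·24 = 10, so 4306 ≡ 10 (mod 24).
(22 − 10) mod 24 = 12.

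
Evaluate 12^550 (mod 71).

20

Square-and-reduce mod 71: 12^1≡12, 12^2≡2, 12^4≡4, 12^8≡16, 12^16≡43, 12^32≡3, 12^64≡9, 12^128≡10, 12^256≡29, 12^512≡60.
550 = 2 + 4 + 32 + 512, so 12^550 ≡ 2·4·3·60 ≡ 20 (mod 71).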